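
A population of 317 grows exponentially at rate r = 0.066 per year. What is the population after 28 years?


r*t = 0.066 * 28 = 1.848
exp(1.848) = 6.34711
N = 317 * 6.34711 = 2012.03 ≈ 2012

2012


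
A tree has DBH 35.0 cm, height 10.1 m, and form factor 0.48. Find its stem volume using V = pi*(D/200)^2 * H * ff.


(D/200)^2 = (35.0/200)^2 = 0.175^2 = 0.030625
BA = 3.141593 * 0.030625 = 0.0962113 m^2
V = 0.0962113 * 10.1 * 0.48 = 0.466432 ≈ 0.466 m^3

0.466 m^3


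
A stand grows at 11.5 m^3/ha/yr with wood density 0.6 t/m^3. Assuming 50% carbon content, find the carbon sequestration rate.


C = 11.5 * 0.6 * 0.5 = 3.45 t C/ha/yr

3.45 t C/ha/yr


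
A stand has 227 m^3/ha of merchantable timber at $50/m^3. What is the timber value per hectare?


Value = 227 * 50 = $11350/ha

$11350/ha


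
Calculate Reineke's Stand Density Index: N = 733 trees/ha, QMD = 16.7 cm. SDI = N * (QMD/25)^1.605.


QMD/25 = 16.7/25 = 0.668
(0.668)^1.605 = exp(1.605 * ln(0.668)) = exp(1.605 * (-0.403467)) = exp(-0.647565) = 0.523319
SDI = 733 * 0.523319 = 383.593 ≈ 384

384


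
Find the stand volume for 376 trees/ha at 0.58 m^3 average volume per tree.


V_stand = 376 * 0.58 = 218.08 ≈ 218.1 m^3/ha

218.1 m^3/ha


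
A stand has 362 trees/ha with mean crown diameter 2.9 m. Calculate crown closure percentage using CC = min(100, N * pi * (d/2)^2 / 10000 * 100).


(d/2)^2 = (2.9/2)^2 = 1.45^2 = 2.1025
Crown area = 3.141593 * 2.1025 = 6.60520 m^2
N * area / 10000 * 100 = 362 * 6.60520 / 10000 * 100 = 23.9108
CC = min(100, 23.9108) = 23.9108 ≈ 23.9%

23.9%


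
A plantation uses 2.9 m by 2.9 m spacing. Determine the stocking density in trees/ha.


N = 10000 / 2.9^2 = 10000 / 8.41 = 1189.06 ≈ 1189 trees/ha

1189 trees/ha


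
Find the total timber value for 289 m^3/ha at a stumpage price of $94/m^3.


Value = 289 * 94 = $27166/ha

$27166/ha


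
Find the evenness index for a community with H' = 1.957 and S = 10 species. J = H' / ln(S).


ln(10) = 2.30259
J = H' / ln(S) = 1.957 / 2.30259 = 0.849912 ≈ 0.8499

0.8499


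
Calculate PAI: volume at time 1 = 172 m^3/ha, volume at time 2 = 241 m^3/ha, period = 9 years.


PAI = (V2 - V1) / period = (241 - 172) / 9 = 69 / 9 = 7.6667 ≈ 7.67 m^3/ha/yr

7.67 m^3/ha/yr


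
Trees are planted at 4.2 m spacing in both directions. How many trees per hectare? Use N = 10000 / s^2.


N = 10000 / 4.2^2 = 10000 / 17.64 = 566.893 ≈ 567 trees/ha

567 trees/ha


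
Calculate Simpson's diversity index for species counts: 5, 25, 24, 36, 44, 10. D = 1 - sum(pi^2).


Total N = 5 + 25 + 24 + 36 + 44 + 10 = 144
Per-species terms:
  p = 5/144 = 0.034722; p^2 = 0.034722^2 = 0.001206
  p = 25/144 = 0.173611; p^2 = 0.173611^2 = 0.030141
  p = 24/144 = 0.166667; p^2 = 0.166667^2 = 0.027778
  p = 36/144 = 0.250000; p^2 = 0.250000^2 = 0.062500
  p = 44/144 = 0.305556; p^2 = 0.305556^2 = 0.093364
  p = 10/144 = 0.069444; p^2 = 0.069444^2 = 0.004822
sum(p^2) = 0.001206 + 0.030141 + 0.027778 + 0.062500 + 0.093364 + 0.004822 = 0.219811
D = 1 - 0.219811 = 0.780189 ≈ 0.7802

0.7802


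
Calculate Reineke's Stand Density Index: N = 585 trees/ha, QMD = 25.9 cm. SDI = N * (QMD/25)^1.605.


QMD/25 = 25.9/25 = 1.036
(1.036)^1.605 = exp(1.605 * ln(1.036)) = exp(1.605 * 0.0353671) = exp(0.0567642) = 1.05841
SDI = 585 * 1.05841 = 619.170 ≈ 619

619


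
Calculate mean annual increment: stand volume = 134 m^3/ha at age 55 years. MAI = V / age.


MAI = 134 / 55 = 2.4364 ≈ 2.44 m^3/ha/yr

2.44 m^3/ha/yr


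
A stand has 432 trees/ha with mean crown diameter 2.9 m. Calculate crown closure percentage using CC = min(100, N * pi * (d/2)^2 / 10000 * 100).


(d/2)^2 = (2.9/2)^2 = 1.45^2 = 2.1025
Crown area = 3.141593 * 2.1025 = 6.60520 m^2
N * area / 10000 * 100 = 432 * 6.60520 / 10000 * 100 = 28.5345
CC = min(100, 28.5345) = 28.5345 ≈ 28.5%

28.5%


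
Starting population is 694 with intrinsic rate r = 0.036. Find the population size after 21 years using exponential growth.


r*t = 0.036 * 21 = 0.756
exp(0.756) = 2.12974
N = 694 * 2.12974 = 1478.04 ≈ 1478

1478


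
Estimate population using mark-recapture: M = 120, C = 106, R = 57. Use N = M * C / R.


N = M * C / R = 120 * 106 / 57 = 12720 / 57 = 223.16 ≈ 223

223 individuals


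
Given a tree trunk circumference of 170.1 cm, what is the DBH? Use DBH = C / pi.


DBH = C / pi = 170.1 / 3.141593 = 54.1445 ≈ 54.14 cm

54.14 cm


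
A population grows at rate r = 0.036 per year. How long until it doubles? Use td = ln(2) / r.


td = ln(2) / 0.036 = 0.693147 / 0.036 = 19.2541 ≈ 19.3 years

19.3 years


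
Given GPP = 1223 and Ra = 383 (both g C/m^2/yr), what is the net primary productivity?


NPP = GPP - Ra = 1223 - 383 = 840 g C/m^2/yr

840 g C/m^2/yr


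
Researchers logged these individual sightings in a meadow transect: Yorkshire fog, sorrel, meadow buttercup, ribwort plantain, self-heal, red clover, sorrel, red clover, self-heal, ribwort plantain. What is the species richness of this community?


Total individuals logged = 10
Distinct species (count of individuals): Yorkshire fog (1), sorrel (2), meadow buttercup (1), ribwort plantain (2), self-heal (2), red clover (2)
Species richness = number of distinct species = 6

6


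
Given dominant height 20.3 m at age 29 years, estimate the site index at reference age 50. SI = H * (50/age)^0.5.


50/29 = 1.72414
(1.72414)^0.5 = 1.31307
SI = 20.3 * 1.31307 = 26.6553 ≈ 26.7 m

26.7 m


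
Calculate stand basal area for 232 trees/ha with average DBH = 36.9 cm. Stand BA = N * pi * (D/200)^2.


(D/200)^2 = (36.9/200)^2 = 0.1845^2 = 0.03404025
Individual BA = 3.141593 * 0.03404025 = 0.106941 m^2
Stand BA = 232 * 0.106941 = 24.8103 ≈ 24.81 m^2/ha

24.81 m^2/ha


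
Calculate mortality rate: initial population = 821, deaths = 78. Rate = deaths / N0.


Mortality rate = 78 / 821 = 0.095006 ≈ 0.0950

0.0950


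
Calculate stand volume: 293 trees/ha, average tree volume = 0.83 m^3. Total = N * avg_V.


V_stand = 293 * 0.83 = 243.19 ≈ 243.2 m^3/ha

243.2 m^3/ha


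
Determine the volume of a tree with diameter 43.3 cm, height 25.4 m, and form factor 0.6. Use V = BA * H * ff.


(D/200)^2 = (43.3/200)^2 = 0.2165^2 = 0.04687225
BA = 3.141593 * 0.04687225 = 0.147254 m^2
V = 0.147254 * 25.4 * 0.6 = 2.24415 ≈ 2.244 m^3

2.244 m^3


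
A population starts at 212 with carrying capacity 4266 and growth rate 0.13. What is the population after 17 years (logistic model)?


(K - N0)/N0 = (4266 - 212)/212 = 4054/212 = 19.1226
r*t = 0.13 * 17 = 2.21; exp(-2.21) = 0.109701
19.1226 * 0.109701 = 2.09777
1 + 2.09777 = 3.09777
N = 4266 / 3.09777 = 1377.12 ≈ 1377

1377


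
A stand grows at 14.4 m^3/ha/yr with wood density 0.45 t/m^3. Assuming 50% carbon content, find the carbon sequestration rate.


C = 14.4 * 0.45 * 0.5 = 3.24 t C/ha/yr

3.24 t C/ha/yr


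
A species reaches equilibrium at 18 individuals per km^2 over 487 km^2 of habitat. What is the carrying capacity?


K = 18 * 487 = 8766 individuals

8766 individuals


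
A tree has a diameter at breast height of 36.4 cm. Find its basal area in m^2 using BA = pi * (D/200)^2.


D/200 = 36.4/200 = 0.182 m
(D/200)^2 = 0.182^2 = 0.033124
BA = 3.141593 * 0.033124 = 0.104062 ≈ 0.1041 m^2

0.1041 m^2


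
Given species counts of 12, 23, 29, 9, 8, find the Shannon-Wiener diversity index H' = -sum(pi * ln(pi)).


Total N = 12 + 23 + 29 + 9 + 8 = 81
Per-species terms:
  p = 12/81 = 0.148148; ln(p) = -1.909544; p*ln(p) = 0.148148 * (-1.909544) = -0.282895
  p = 23/81 = 0.283951; ln(p) = -1.258954; p*ln(p) = 0.283951 * (-1.258954) = -0.357481
  p = 29/81 = 0.358025; ln(p) = -1.027152; p*ln(p) = 0.358025 * (-1.027152) = -0.367746
  p = 9/81 = 0.111111; ln(p) = -2.197226; p*ln(p) = 0.111111 * (-2.197226) = -0.244136
  p = 8/81 = 0.098765; ln(p) = -2.315012; p*ln(p) = 0.098765 * (-2.315012) = -0.228642
sum(p*ln(p)) = (-0.282895) + (-0.357481) + (-0.367746) + (-0.244136) + (-0.228642) = -1.480900
H' = -(-1.480900) = 1.480900 ≈ 1.4809

1.4809


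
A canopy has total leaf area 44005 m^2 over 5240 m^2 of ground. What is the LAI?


LAI = 44005 / 5240 = 8.3979 ≈ 8.40

8.40


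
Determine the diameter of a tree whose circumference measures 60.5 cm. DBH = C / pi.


DBH = C / pi = 60.5 / 3.141593 = 19.2577 ≈ 19.26 cm

19.26 cm


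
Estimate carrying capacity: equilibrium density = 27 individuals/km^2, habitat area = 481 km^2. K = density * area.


K = 27 * 481 = 12987 individuals

12987 individuals


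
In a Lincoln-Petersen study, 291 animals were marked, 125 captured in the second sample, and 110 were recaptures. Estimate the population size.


N = M * C / R = 291 * 125 / 110 = 36375 / 110 = 330.68 ≈ 331

331 individuals


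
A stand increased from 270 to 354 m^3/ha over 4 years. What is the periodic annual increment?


PAI = (V2 - V1) / period = (354 - 270) / 4 = 84 / 4 = 21.00 m^3/ha/yr

21.00 m^3/ha/yr


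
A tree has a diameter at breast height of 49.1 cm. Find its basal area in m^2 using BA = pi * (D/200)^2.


D/200 = 49.1/200 = 0.2455 m
(D/200)^2 = 0.2455^2 = 0.06027025
BA = 3.141593 * 0.06027025 = 0.189345 ≈ 0.1893 m^2

0.1893 m^2


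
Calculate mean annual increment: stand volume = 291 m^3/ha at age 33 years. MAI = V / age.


MAI = 291 / 33 = 8.8182 ≈ 8.82 m^3/ha/yr

8.82 m^3/ha/yr


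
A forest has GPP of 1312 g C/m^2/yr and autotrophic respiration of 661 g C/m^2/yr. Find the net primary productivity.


NPP = GPP - Ra = 1312 - 661 = 651 g C/m^2/yr

651 g C/m^2/yr


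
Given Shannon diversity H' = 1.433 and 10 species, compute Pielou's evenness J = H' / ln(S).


ln(10) = 2.30259
J = H' / ln(S) = 1.433 / 2.30259 = 0.622343 ≈ 0.6223

0.6223


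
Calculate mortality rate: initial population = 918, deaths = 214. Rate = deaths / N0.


Mortality rate = 214 / 918 = 0.233115 ≈ 0.2331

0.2331


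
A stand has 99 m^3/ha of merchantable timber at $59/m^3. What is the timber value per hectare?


Value = 99 * 59 = $5841/ha

$5841/ha


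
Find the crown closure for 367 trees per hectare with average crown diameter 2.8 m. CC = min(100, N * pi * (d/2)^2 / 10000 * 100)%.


(d/2)^2 = (2.8/2)^2 = 1.4^2 = 1.96
Crown area = 3.141593 * 1.96 = 6.15752 m^2
N * area / 10000 * 100 = 367 * 6.15752 / 10000 * 100 = 22.5981
CC = min(100, 22.5981) = 22.5981 ≈ 22.6%

22.6%


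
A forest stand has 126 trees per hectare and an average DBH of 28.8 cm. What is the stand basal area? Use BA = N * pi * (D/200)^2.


(D/200)^2 = (28.8/200)^2 = 0.144^2 = 0.020736
Individual BA = 3.141593 * 0.020736 = 0.0651441 m^2
Stand BA = 126 * 0.0651441 = 8.20816 ≈ 8.21 m^2/ha

8.21 m^2/ha


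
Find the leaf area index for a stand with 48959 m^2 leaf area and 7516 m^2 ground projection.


LAI = 48959 / 7516 = 6.5140 ≈ 6.51

6.51


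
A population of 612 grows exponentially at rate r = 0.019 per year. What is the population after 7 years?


r*t = 0.019 * 7 = 0.133
exp(0.133) = 1.14225
N = 612 * 1.14225 = 699.057 ≈ 699

699


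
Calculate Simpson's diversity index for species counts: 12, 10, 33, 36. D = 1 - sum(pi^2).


Total N = 12 + 10 + 33 + 36 = 91
Per-species terms:
  p = 12/91 = 0.131868; p^2 = 0.131868^2 = 0.017389
  p = 10/91 = 0.109890; p^2 = 0.109890^2 = 0.012076
  p = 33/91 = 0.362637; p^2 = 0.362637^2 = 0.131506
  p = 36/91 = 0.395604; p^2 = 0.395604^2 = 0.156503
sum(p^2) = 0.017389 + 0.012076 + 0.131506 + 0.156503 = 0.317474
D = 1 - 0.317474 = 0.682526 ≈ 0.6825

0.6825


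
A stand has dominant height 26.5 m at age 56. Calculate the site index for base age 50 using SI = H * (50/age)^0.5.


50/56 = 0.892857
(0.892857)^0.5 = 0.944911
SI = 26.5 * 0.944911 = 25.0401 ≈ 25.0 m

25.0 m


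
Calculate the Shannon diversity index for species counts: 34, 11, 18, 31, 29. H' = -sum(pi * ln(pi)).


Total N = 34 + 11 + 18 + 31 + 29 = 123
Per-species terms:
  p = 34/123 = 0.276423; ln(p) = -1.285823; p*ln(p) = 0.276423 * (-1.285823) = -0.355431
  p = 11/123 = 0.089431; ln(p) = -2.414288; p*ln(p) = 0.089431 * (-2.414288) = -0.215912
  p = 18/123 = 0.146341; ln(p) = -1.921816; p*ln(p) = 0.146341 * (-1.921816) = -0.281240
  p = 31/123 = 0.252033; ln(p) = -1.378195; p*ln(p) = 0.252033 * (-1.378195) = -0.347351
  p = 29/123 = 0.235772; ln(p) = -1.444890; p*ln(p) = 0.235772 * (-1.444890) = -0.340665
sum(p*ln(p)) = (-0.355431) + (-0.215912) + (-0.281240) + (-0.347351) + (-0.340665) = -1.540599
H' = -(-1.540599) = 1.540599 ≈ 1.5406

1.5406


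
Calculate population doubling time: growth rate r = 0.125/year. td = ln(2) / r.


td = ln(2) / 0.125 = 0.693147 / 0.125 = 5.54518 ≈ 5.5 years

5.5 years


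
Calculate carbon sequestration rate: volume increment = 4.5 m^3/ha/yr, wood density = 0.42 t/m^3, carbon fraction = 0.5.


C = 4.5 * 0.42 * 0.5 = 0.945 ≈ 0.95 t C/ha/yr

0.95 t C/ha/yr


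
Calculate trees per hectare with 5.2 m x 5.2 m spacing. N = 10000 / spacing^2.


N = 10000 / 5.2^2 = 10000 / 27.04 = 369.822 ≈ 370 trees/ha

370 trees/ha


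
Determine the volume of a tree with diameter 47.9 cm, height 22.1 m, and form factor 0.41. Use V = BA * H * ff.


(D/200)^2 = (47.9/200)^2 = 0.2395^2 = 0.05736025
BA = 3.141593 * 0.05736025 = 0.180203 m^2
V = 0.180203 * 22.1 * 0.41 = 1.63282 ≈ 1.633 m^3

1.633 m^3


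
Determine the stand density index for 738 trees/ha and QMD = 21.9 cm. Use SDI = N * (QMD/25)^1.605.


QMD/25 = 21.9/25 = 0.876
(0.876)^1.605 = exp(1.605 * ln(0.876)) = exp(1.605 * (-0.132389)) = exp(-0.212484) = 0.808573
SDI = 738 * 0.808573 = 596.727 ≈ 597

597


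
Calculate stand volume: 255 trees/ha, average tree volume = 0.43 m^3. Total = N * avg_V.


V_stand = 255 * 0.43 = 109.65 ≈ 109.7 m^3/ha

109.7 m^3/ha


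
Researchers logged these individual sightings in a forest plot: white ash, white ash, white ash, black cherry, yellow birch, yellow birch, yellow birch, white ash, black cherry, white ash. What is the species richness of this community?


Total individuals logged = 10
Distinct species (count of individuals): white ash (5), black cherry (2), yellow birch (3)
Species richness = number of distinct species = 3

3


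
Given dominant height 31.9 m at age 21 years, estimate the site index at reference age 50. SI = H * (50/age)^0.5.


50/21 = 2.38095
(2.38095)^0.5 = 1.54303
SI = 31.9 * 1.54303 = 49.2227 ≈ 49.2 m

49.2 m


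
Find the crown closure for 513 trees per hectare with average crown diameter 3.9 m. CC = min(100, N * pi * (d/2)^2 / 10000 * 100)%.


(d/2)^2 = (3.9/2)^2 = 1.95^2 = 3.8025
Crown area = 3.141593 * 3.8025 = 11.9459 m^2
N * area / 10000 * 100 = 513 * 11.9459 / 10000 * 100 = 61.2825
CC = min(100, 61.2825) = 61.2825 ≈ 61.3%

61.3%


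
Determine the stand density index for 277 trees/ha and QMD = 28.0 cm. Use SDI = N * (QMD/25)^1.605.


QMD/25 = 28.0/25 = 1.12
(1.12)^1.605 = exp(1.605 * ln(1.12)) = exp(1.605 * 0.113329) = exp(0.181893) = 1.19949
SDI = 277 * 1.19949 = 332.259 ≈ 332

332


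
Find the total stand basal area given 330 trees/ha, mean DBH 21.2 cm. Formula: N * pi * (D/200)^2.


(D/200)^2 = (21.2/200)^2 = 0.106^2 = 0.011236
Individual BA = 3.141593 * 0.011236 = 0.0352989 m^2
Stand BA = 330 * 0.0352989 = 11.6486 ≈ 11.65 m^2/ha

11.65 m^2/ha


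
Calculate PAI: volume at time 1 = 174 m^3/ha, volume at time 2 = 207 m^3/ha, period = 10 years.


PAI = (V2 - V1) / period = (207 - 174) / 10 = 33 / 10 = 3.30 m^3/ha/yr

3.30 m^3/ha/yr


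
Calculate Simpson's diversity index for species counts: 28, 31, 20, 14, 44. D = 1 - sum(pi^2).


Total N = 28 + 31 + 20 + 14 + 44 = 137
Per-species terms:
  p = 28/137 = 0.204380; p^2 = 0.204380^2 = 0.041771
  p = 31/137 = 0.226277; p^2 = 0.226277^2 = 0.051201
  p = 20/137 = 0.145985; p^2 = 0.145985^2 = 0.021312
  p = 14/137 = 0.102190; p^2 = 0.102190^2 = 0.010443
  p = 44/137 = 0.321168; p^2 = 0.321168^2 = 0.103149
sum(p^2) = 0.041771 + 0.051201 + 0.021312 + 0.010443 + 0.103149 = 0.227876
D = 1 - 0.227876 = 0.772124 ≈ 0.7721

0.7721


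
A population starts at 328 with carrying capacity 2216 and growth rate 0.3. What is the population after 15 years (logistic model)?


(K - N0)/N0 = (2216 - 328)/328 = 1888/328 = 5.75610
r*t = 0.3 * 15 = 4.5; exp(-4.5) = 0.0111090
5.75610 * 0.0111090 = 0.0639445
1 + 0.0639445 = 1.06394
N = 2216 / 1.06394 = 2082.82 ≈ 2083

2083


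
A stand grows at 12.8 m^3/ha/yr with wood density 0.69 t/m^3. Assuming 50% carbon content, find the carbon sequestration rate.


C = 12.8 * 0.69 * 0.5 = 4.416 ≈ 4.42 t C/ha/yr

4.42 t C/ha/yr


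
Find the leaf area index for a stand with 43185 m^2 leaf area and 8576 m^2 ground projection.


LAI = 43185 / 8576 = 5.0356 ≈ 5.04

5.04


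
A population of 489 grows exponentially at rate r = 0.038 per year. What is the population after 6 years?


r*t = 0.038 * 6 = 0.228
exp(0.228) = 1.25609
N = 489 * 1.25609 = 614.228 ≈ 614

614


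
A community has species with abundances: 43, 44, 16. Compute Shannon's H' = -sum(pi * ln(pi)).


Total N = 43 + 44 + 16 = 103
Per-species terms:
  p = 43/103 = 0.417476; ln(p) = -0.873528; p*ln(p) = 0.417476 * (-0.873528) = -0.364677
  p = 44/103 = 0.427184; ln(p) = -0.850540; p*ln(p) = 0.427184 * (-0.850540) = -0.363337
  p = 16/103 = 0.155340; ln(p) = -1.862139; p*ln(p) = 0.155340 * (-1.862139) = -0.289265
sum(p*ln(p)) = (-0.364677) + (-0.363337) + (-0.289265) = -1.017279
H' = -(-1.017279) = 1.017279 ≈ 1.0173

1.0173


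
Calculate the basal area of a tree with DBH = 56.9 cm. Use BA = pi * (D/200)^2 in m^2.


D/200 = 56.9/200 = 0.2845 m
(D/200)^2 = 0.2845^2 = 0.08094025
BA = 3.141593 * 0.08094025 = 0.254281 ≈ 0.2543 m^2

0.2543 m^2


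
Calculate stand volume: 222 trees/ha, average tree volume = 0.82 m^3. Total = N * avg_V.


V_stand = 222 * 0.82 = 182.04 ≈ 182.0 m^3/ha

182.0 m^3/ha


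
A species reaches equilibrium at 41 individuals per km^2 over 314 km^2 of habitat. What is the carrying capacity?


K = 41 * 314 = 12874 individuals

12874 individuals


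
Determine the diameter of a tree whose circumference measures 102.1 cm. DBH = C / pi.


DBH = C / pi = 102.1 / 3.141593 = 32.4994 ≈ 32.50 cm

32.50 cm


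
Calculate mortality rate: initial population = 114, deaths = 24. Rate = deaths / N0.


Mortality rate = 24 / 114 = 0.210526 ≈ 0.2105

0.2105


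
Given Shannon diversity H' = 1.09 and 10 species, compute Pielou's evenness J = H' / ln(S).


ln(10) = 2.30259
J = H' / ln(S) = 1.09 / 2.30259 = 0.473380 ≈ 0.4734

0.4734


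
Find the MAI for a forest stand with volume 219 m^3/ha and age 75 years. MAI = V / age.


MAI = 219 / 75 = 2.92 m^3/ha/yr

2.92 m^3/ha/yr


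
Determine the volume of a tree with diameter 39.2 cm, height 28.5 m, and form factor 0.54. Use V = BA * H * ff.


(D/200)^2 = (39.2/200)^2 = 0.196^2 = 0.038416
BA = 3.141593 * 0.038416 = 0.120687 m^2
V = 0.120687 * 28.5 * 0.54 = 1.85737 ≈ 1.857 m^3

1.857 m^3


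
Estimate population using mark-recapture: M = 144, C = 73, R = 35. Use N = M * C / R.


N = M * C / R = 144 * 73 / 35 = 10512 / 35 = 300.34 ≈ 300

300 individuals


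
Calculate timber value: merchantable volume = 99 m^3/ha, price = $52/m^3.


Value = 99 * 52 = $5148/ha

$5148/ha


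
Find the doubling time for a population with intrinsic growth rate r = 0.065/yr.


td = ln(2) / 0.065 = 0.693147 / 0.065 = 10.6638 ≈ 10.7 years

10.7 years


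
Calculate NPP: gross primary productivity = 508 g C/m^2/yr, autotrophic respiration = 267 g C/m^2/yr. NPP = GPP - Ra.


NPP = GPP - Ra = 508 - 267 = 241 g C/m^2/yr

241 g C/m^2/yr


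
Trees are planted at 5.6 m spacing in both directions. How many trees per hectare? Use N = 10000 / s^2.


N = 10000 / 5.6^2 = 10000 / 31.36 = 318.878 ≈ 319 trees/ha

319 trees/ha


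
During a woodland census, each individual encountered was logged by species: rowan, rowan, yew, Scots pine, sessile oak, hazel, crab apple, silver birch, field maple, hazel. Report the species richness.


Total individuals logged = 10
Distinct species (count of individuals): rowan (2), yew (1), Scots pine (1), sessile oak (1), hazel (2), crab apple (1), silver birch (1), field maple (1)
Species richness = number of distinct species = 8

8


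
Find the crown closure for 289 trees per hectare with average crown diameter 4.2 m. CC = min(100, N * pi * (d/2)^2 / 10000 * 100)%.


(d/2)^2 = (4.2/2)^2 = 2.1^2 = 4.41
Crown area = 3.141593 * 4.41 = 13.8544 m^2
N * area / 10000 * 100 = 289 * 13.8544 / 10000 * 100 = 40.0392
CC = min(100, 40.0392) = 40.0392 ≈ 40.0%

40.0%


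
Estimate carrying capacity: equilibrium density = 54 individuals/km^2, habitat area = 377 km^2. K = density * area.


K = 54 * 377 = 20358 individuals

20358 individuals


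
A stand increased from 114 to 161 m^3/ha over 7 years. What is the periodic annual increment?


PAI = (V2 - V1) / period = (161 - 114) / 7 = 47 / 7 = 6.7143 ≈ 6.71 m^3/ha/yr

6.71 m^3/ha/yr


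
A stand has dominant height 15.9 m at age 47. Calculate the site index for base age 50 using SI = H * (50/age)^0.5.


50/47 = 1.06383
(1.06383)^0.5 = 1.03142
SI = 15.9 * 1.03142 = 16.3996 ≈ 16.4 m

16.4 m


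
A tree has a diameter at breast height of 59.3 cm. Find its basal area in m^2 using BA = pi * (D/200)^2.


D/200 = 59.3/200 = 0.2965 m
(D/200)^2 = 0.2965^2 = 0.08791225
BA = 3.141593 * 0.08791225 = 0.276185 ≈ 0.2762 m^2

0.2762 m^2


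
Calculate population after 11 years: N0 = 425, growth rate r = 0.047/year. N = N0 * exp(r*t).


r*t = 0.047 * 11 = 0.517
exp(0.517) = 1.67699
N = 425 * 1.67699 = 712.721 ≈ 713

713


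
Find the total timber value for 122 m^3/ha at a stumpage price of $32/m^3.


Value = 122 * 32 = $3904/ha

$3904/ha


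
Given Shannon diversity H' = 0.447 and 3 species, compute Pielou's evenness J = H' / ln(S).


ln(3) = 1.09861
J = H' / ln(S) = 0.447 / 1.09861 = 0.406878 ≈ 0.4069

0.4069


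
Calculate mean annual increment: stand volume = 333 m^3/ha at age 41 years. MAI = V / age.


MAI = 333 / 41 = 8.1220 ≈ 8.12 m^3/ha/yr

8.12 m^3/ha/yr


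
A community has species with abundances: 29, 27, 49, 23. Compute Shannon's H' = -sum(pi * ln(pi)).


Total N = 29 + 27 + 49 + 23 = 128
Per-species terms:
  p = 29/128 = 0.226563; ln(p) = -1.484732; p*ln(p) = 0.226563 * (-1.484732) = -0.336385
  p = 27/128 = 0.210938; ln(p) = -1.556191; p*ln(p) = 0.210938 * (-1.556191) = -0.328260
  p = 49/128 = 0.382813; ln(p) = -0.960209; p*ln(p) = 0.382813 * (-0.960209) = -0.367580
  p = 23/128 = 0.179688; ln(p) = -1.716533; p*ln(p) = 0.179688 * (-1.716533) = -0.308440
sum(p*ln(p)) = (-0.336385) + (-0.328260) + (-0.367580) + (-0.308440) = -1.340665
H' = -(-1.340665) = 1.340665 ≈ 1.3407

1.3407


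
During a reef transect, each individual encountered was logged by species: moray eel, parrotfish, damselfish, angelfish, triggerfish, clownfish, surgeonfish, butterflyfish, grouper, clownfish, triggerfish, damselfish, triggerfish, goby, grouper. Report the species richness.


Total individuals logged = 15
Distinct species (count of individuals): moray eel (1), parrotfish (1), damselfish (2), angelfish (1), triggerfish (3), clownfish (2), surgeonfish (1), butterflyfish (1), grouper (2), goby (1)
Species richness = number of distinct species = 10

10


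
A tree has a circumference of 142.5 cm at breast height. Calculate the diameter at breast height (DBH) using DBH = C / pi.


DBH = C / pi = 142.5 / 3.141593 = 45.3592 ≈ 45.36 cm

45.36 cm


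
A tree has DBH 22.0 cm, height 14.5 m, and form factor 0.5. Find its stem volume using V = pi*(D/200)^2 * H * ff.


(D/200)^2 = (22.0/200)^2 = 0.11^2 = 0.0121
BA = 3.141593 * 0.0121 = 0.0380133 m^2
V = 0.0380133 * 14.5 * 0.5 = 0.275596 ≈ 0.276 m^3

0.276 m^3


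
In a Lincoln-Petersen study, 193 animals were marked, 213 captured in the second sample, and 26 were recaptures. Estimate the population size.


N = M * C / R = 193 * 213 / 26 = 41109 / 26 = 1581.12 ≈ 1581

1581 individuals


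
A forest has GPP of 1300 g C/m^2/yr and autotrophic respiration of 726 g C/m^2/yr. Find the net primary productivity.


NPP = GPP - Ra = 1300 - 726 = 574 g C/m^2/yr

574 g C/m^2/yr


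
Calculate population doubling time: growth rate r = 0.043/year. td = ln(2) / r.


td = ln(2) / 0.043 = 0.693147 / 0.043 = 16.1197 ≈ 16.1 years

16.1 years


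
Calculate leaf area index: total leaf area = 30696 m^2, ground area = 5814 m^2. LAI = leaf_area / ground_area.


LAI = 30696 / 5814 = 5.2797 ≈ 5.28

5.28


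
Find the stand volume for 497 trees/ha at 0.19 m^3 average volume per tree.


V_stand = 497 * 0.19 = 94.43 ≈ 94.4 m^3/ha

94.4 m^3/ha


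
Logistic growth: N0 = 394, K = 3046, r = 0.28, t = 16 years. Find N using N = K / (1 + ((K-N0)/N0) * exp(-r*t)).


(K - N0)/N0 = (3046 - 394)/394 = 2652/394 = 6.73096
r*t = 0.28 * 16 = 4.48; exp(-4.48) = 0.0113334
6.73096 * 0.0113334 = 0.0762847
1 + 0.0762847 = 1.07628
N = 3046 / 1.07628 = 2830.12 ≈ 2830

2830


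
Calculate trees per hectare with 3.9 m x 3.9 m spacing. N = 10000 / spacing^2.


N = 10000 / 3.9^2 = 10000 / 15.21 = 657.462 ≈ 657 trees/ha

657 trees/ha


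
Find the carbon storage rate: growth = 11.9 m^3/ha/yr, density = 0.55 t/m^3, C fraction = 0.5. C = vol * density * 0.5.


C = 11.9 * 0.55 * 0.5 = 3.2725 ≈ 3.27 t C/ha/yr

3.27 t C/ha/yr


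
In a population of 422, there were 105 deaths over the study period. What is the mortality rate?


Mortality rate = 105 / 422 = 0.248815 ≈ 0.2488

0.2488


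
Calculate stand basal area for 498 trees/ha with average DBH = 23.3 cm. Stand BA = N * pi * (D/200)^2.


(D/200)^2 = (23.3/200)^2 = 0.1165^2 = 0.01357225
Individual BA = 3.141593 * 0.01357225 = 0.0426385 m^2
Stand BA = 498 * 0.0426385 = 21.2340 ≈ 21.23 m^2/ha

21.23 m^2/ha


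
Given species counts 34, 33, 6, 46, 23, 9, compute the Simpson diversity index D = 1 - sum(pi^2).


Total N = 34 + 33 + 6 + 46 + 23 + 9 = 151
Per-species terms:
  p = 34/151 = 0.225166; p^2 = 0.225166^2 = 0.050700
  p = 33/151 = 0.218543; p^2 = 0.218543^2 = 0.047761
  p = 6/151 = 0.039735; p^2 = 0.039735^2 = 0.001579
  p = 46/151 = 0.304636; p^2 = 0.304636^2 = 0.092803
  p = 23/151 = 0.152318; p^2 = 0.152318^2 = 0.023201
  p = 9/151 = 0.059603; p^2 = 0.059603^2 = 0.003553
sum(p^2) = 0.050700 + 0.047761 + 0.001579 + 0.092803 + 0.023201 + 0.003553 = 0.219597
D = 1 - 0.219597 = 0.780403 ≈ 0.7804

0.7804


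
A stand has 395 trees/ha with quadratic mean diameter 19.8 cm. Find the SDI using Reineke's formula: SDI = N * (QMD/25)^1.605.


QMD/25 = 19.8/25 = 0.792
(0.792)^1.605 = exp(1.605 * ln(0.792)) = exp(1.605 * (-0.233194)) = exp(-0.374276) = 0.687787
SDI = 395 * 0.687787 = 271.676 ≈ 272

272


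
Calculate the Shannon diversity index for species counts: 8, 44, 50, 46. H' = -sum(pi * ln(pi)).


Total N = 8 + 44 + 50 + 46 = 148
Per-species terms:
  p = 8/148 = 0.054054; ln(p) = -2.917772; p*ln(p) = 0.054054 * (-2.917772) = -0.157717
  p = 44/148 = 0.297297; ln(p) = -1.213024; p*ln(p) = 0.297297 * (-1.213024) = -0.360628
  p = 50/148 = 0.337838; ln(p) = -1.085189; p*ln(p) = 0.337838 * (-1.085189) = -0.366618
  p = 46/148 = 0.310811; ln(p) = -1.168570; p*ln(p) = 0.310811 * (-1.168570) = -0.363204
sum(p*ln(p)) = (-0.157717) + (-0.360628) + (-0.366618) + (-0.363204) = -1.248167
H' = -(-1.248167) = 1.248167 ≈ 1.2482

1.2482


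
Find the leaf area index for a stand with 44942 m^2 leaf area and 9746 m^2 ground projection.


LAI = 44942 / 9746 = 4.6113 ≈ 4.61

4.61


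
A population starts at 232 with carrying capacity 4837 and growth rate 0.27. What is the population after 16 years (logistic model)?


(K - N0)/N0 = (4837 - 232)/232 = 4605/232 = 19.8491
r*t = 0.27 * 16 = 4.32; exp(-4.32) = 0.0132999
19.8491 * 0.0132999 = 0.263991
1 + 0.263991 = 1.26399
N = 4837 / 1.26399 = 3826.77 ≈ 3827

3827


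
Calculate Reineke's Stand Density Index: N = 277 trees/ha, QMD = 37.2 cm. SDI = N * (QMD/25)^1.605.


QMD/25 = 37.2/25 = 1.488
(1.488)^1.605 = exp(1.605 * ln(1.488)) = exp(1.605 * 0.397433) = exp(0.637880) = 1.89246
SDI = 277 * 1.89246 = 524.211 ≈ 524

524


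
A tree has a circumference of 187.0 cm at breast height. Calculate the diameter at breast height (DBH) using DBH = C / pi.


DBH = C / pi = 187.0 / 3.141593 = 59.5239 ≈ 59.52 cm

59.52 cm


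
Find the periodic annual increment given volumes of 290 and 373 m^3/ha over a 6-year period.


PAI = (V2 - V1) / period = (373 - 290) / 6 = 83 / 6 = 13.8333 ≈ 13.83 m^3/ha/yr

13.83 m^3/ha/yr


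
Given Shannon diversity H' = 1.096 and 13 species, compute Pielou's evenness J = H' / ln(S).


ln(13) = 2.56495
J = H' / ln(S) = 1.096 / 2.56495 = 0.427299 ≈ 0.4273

0.4273


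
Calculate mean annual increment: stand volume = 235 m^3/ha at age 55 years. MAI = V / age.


MAI = 235 / 55 = 4.2727 ≈ 4.27 m^3/ha/yr

4.27 m^3/ha/yr


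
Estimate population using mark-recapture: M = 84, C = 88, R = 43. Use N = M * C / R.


N = M * C / R = 84 * 88 / 43 = 7392 / 43 = 171.91 ≈ 172

172 individuals


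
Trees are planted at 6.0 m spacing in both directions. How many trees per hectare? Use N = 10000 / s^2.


N = 10000 / 6.0^2 = 10000 / 36 = 277.778 ≈ 278 trees/ha

278 trees/ha


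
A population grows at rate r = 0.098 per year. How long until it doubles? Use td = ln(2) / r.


td = ln(2) / 0.098 = 0.693147 / 0.098 = 7.07293 ≈ 7.1 years

7.1 years


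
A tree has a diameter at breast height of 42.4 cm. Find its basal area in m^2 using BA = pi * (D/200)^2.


D/200 = 42.4/200 = 0.212 m
(D/200)^2 = 0.212^2 = 0.044944
BA = 3.141593 * 0.044944 = 0.141196 ≈ 0.1412 m^2

0.1412 m^2


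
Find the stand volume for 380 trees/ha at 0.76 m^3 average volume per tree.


V_stand = 380 * 0.76 = 288.8 m^3/ha

288.8 m^3/ha


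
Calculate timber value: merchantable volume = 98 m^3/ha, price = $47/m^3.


Value = 98 * 47 = $4606/ha

$4606/ha


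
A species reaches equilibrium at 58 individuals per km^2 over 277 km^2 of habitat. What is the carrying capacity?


K = 58 * 277 = 16066 individuals

16066 individuals


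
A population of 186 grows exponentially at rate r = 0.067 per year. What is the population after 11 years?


r*t = 0.067 * 11 = 0.737
exp(0.737) = 2.08966
N = 186 * 2.08966 = 388.677 ≈ 389

389


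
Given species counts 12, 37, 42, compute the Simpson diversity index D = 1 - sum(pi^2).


Total N = 12 + 37 + 42 = 91
Per-species terms:
  p = 12/91 = 0.131868; p^2 = 0.131868^2 = 0.017389
  p = 37/91 = 0.406593; p^2 = 0.406593^2 = 0.165318
  p = 42/91 = 0.461538; p^2 = 0.461538^2 = 0.213017
sum(p^2) = 0.017389 + 0.165318 + 0.213017 = 0.395724
D = 1 - 0.395724 = 0.604276 ≈ 0.6043

0.6043


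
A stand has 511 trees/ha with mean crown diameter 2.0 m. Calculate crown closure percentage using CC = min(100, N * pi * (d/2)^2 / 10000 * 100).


(d/2)^2 = (2.0/2)^2 = 1^2 = 1
Crown area = 3.141593 * 1 = 3.14159 m^2
N * area / 10000 * 100 = 511 * 3.14159 / 10000 * 100 = 16.0535
CC = min(100, 16.0535) = 16.0535 ≈ 16.1%

16.1%


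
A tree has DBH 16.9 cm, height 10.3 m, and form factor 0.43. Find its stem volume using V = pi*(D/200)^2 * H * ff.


(D/200)^2 = (16.9/200)^2 = 0.0845^2 = 0.00714025
BA = 3.141593 * 0.00714025 = 0.0224318 m^2
V = 0.0224318 * 10.3 * 0.43 = 0.0993504 ≈ 0.099 m^3

0.099 m^3


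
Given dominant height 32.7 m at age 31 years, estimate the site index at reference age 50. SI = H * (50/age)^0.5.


50/31 = 1.61290
(1.61290)^0.5 = 1.27000
SI = 32.7 * 1.27000 = 41.5290 ≈ 41.5 m

41.5 m


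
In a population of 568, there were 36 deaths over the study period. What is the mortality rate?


Mortality rate = 36 / 568 = 0.063380 ≈ 0.0634

0.0634


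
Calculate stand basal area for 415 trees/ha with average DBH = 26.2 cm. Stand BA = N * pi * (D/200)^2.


(D/200)^2 = (26.2/200)^2 = 0.131^2 = 0.017161
Individual BA = 3.141593 * 0.017161 = 0.0539129 m^2
Stand BA = 415 * 0.0539129 = 22.3739 ≈ 22.37 m^2/ha

22.37 m^2/ha


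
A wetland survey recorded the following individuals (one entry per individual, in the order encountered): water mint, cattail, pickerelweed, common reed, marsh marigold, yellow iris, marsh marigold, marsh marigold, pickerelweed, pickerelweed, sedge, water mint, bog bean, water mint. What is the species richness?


Total individuals logged = 14
Distinct species (count of individuals): water mint (3), cattail (1), pickerelweed (3), common reed (1), marsh marigold (3), yellow iris (1), sedge (1), bog bean (1)
Species richness = number of distinct species = 8

8


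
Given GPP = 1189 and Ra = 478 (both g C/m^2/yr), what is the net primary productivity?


NPP = GPP - Ra = 1189 - 478 = 711 g C/m^2/yr

711 g C/m^2/yr


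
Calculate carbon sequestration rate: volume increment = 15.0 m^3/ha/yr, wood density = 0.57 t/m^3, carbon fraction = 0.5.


C = 15.0 * 0.57 * 0.5 = 4.275 ≈ 4.28 t C/ha/yr

4.28 t C/ha/yr


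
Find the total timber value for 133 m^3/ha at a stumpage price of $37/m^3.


Value = 133 * 37 = $4921/ha

$4921/ha


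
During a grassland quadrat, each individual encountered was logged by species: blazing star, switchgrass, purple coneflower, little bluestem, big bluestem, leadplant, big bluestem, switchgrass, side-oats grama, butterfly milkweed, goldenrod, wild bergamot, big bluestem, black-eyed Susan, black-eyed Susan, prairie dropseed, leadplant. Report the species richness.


Total individuals logged = 17
Distinct species (count of individuals): blazing star (1), switchgrass (2), purple coneflower (1), little bluestem (1), big bluestem (3), leadplant (2), side-oats grama (1), butterfly milkweed (1), goldenrod (1), wild bergamot (1), black-eyed Susan (2), prairie dropseed (1)
Species richness = number of distinct species = 12

12


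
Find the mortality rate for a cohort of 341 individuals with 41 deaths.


Mortality rate = 41 / 341 = 0.120235 ≈ 0.1202

0.1202


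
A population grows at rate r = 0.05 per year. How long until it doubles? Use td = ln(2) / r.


td = ln(2) / 0.05 = 0.693147 / 0.05 = 13.8629 ≈ 13.9 years

13.9 years


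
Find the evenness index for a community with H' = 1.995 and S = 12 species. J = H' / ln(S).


ln(12) = 2.48491
J = H' / ln(S) = 1.995 / 2.48491 = 0.802846 ≈ 0.8028

0.8028


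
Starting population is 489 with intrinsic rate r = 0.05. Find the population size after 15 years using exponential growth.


r*t = 0.05 * 15 = 0.75
exp(0.75) = 2.11700
N = 489 * 2.11700 = 1035.21 ≈ 1035

1035


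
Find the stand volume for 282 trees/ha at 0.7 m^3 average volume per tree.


V_stand = 282 * 0.7 = 197.4 m^3/ha

197.4 m^3/ha


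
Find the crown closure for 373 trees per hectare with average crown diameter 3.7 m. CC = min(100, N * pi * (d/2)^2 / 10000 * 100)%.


(d/2)^2 = (3.7/2)^2 = 1.85^2 = 3.4225
Crown area = 3.141593 * 3.4225 = 10.7521 m^2
N * area / 10000 * 100 = 373 * 10.7521 / 10000 * 100 = 40.1053
CC = min(100, 40.1053) = 40.1053 ≈ 40.1%

40.1%


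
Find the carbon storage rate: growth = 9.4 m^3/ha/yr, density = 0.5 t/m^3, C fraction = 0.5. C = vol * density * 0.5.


C = 9.4 * 0.5 * 0.5 = 2.35 t C/ha/yr

2.35 t C/ha/yr


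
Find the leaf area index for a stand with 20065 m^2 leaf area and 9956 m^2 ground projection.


LAI = 20065 / 9956 = 2.0154 ≈ 2.02

2.02


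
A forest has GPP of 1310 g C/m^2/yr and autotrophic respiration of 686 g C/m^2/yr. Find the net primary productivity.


NPP = GPP - Ra = 1310 - 686 = 624 g C/m^2/yr

624 g C/m^2/yr


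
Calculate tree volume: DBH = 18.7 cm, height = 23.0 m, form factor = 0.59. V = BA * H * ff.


(D/200)^2 = (18.7/200)^2 = 0.0935^2 = 0.00874225
BA = 3.141593 * 0.00874225 = 0.0274646 m^2
V = 0.0274646 * 23.0 * 0.59 = 0.372695 ≈ 0.373 m^3

0.373 m^3


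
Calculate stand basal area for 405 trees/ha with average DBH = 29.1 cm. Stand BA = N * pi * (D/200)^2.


(D/200)^2 = (29.1/200)^2 = 0.1455^2 = 0.02117025
Individual BA = 3.141593 * 0.02117025 = 0.0665083 m^2
Stand BA = 405 * 0.0665083 = 26.9359 ≈ 26.94 m^2/ha

26.94 m^2/ha


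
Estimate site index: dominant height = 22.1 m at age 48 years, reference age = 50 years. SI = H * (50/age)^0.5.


50/48 = 1.04167
(1.04167)^0.5 = 1.02062
SI = 22.1 * 1.02062 = 22.5557 ≈ 22.6 m

22.6 m


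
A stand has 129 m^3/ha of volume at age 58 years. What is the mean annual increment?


MAI = 129 / 58 = 2.2241 ≈ 2.22 m^3/ha/yr

2.22 m^3/ha/yr


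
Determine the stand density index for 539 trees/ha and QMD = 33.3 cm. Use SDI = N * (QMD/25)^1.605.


QMD/25 = 33.3/25 = 1.332
(1.332)^1.605 = exp(1.605 * ln(1.332)) = exp(1.605 * 0.286682) = exp(0.460125) = 1.58427
SDI = 539 * 1.58427 = 853.922 ≈ 854

854


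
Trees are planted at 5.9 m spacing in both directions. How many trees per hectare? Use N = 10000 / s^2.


N = 10000 / 5.9^2 = 10000 / 34.81 = 287.274 ≈ 287 trees/ha

287 trees/ha


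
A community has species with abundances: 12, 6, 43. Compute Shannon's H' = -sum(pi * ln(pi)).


Total N = 12 + 6 + 43 = 61
Per-species terms:
  p = 12/61 = 0.196721; ln(p) = -1.625969; p*ln(p) = 0.196721 * (-1.625969) = -0.319862
  p = 6/61 = 0.098361; ln(p) = -2.319111; p*ln(p) = 0.098361 * (-2.319111) = -0.228110
  p = 43/61 = 0.704918; ln(p) = -0.349674; p*ln(p) = 0.704918 * (-0.349674) = -0.246491
sum(p*ln(p)) = (-0.319862) + (-0.228110) + (-0.246491) = -0.794463
H' = -(-0.794463) = 0.794463 ≈ 0.7945

0.7945


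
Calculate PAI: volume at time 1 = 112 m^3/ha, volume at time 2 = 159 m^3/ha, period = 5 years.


PAI = (V2 - V1) / period = (159 - 112) / 5 = 47 / 5 = 9.40 m^3/ha/yr

9.40 m^3/ha/yr


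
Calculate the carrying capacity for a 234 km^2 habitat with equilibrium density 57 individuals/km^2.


K = 57 * 234 = 13338 individuals

13338 individuals


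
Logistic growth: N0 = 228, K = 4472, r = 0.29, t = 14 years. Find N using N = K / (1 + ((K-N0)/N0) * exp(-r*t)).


(K - N0)/N0 = (4472 - 228)/228 = 4244/228 = 18.6140
r*t = 0.29 * 14 = 4.06; exp(-4.06) = 0.0172490
18.6140 * 0.0172490 = 0.321073
1 + 0.321073 = 1.32107
N = 4472 / 1.32107 = 3385.13 ≈ 3385

3385


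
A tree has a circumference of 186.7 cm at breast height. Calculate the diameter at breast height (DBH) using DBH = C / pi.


DBH = C / pi = 186.7 / 3.141593 = 59.4284 ≈ 59.43 cm

59.43 cm


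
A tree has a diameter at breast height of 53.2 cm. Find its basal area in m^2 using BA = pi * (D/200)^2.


D/200 = 53.2/200 = 0.266 m
(D/200)^2 = 0.266^2 = 0.070756
BA = 3.141593 * 0.070756 = 0.222287 ≈ 0.2223 m^2

0.2223 m^2


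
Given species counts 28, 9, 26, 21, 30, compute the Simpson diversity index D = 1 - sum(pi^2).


Total N = 28 + 9 + 26 + 21 + 30 = 114
Per-species terms:
  p = 28/114 = 0.245614; p^2 = 0.245614^2 = 0.060326
  p = 9/114 = 0.078947; p^2 = 0.078947^2 = 0.006233
  p = 26/114 = 0.228070; p^2 = 0.228070^2 = 0.052016
  p = 21/114 = 0.184211; p^2 = 0.184211^2 = 0.033934
  p = 30/114 = 0.263158; p^2 = 0.263158^2 = 0.069252
sum(p^2) = 0.060326 + 0.006233 + 0.052016 + 0.033934 + 0.069252 = 0.221761
D = 1 - 0.221761 = 0.778239 ≈ 0.7782

0.7782


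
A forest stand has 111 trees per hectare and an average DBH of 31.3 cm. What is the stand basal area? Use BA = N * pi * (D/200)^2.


(D/200)^2 = (31.3/200)^2 = 0.1565^2 = 0.02449225
Individual BA = 3.141593 * 0.02449225 = 0.0769447 m^2
Stand BA = 111 * 0.0769447 = 8.54086 ≈ 8.54 m^2/ha

8.54 m^2/ha


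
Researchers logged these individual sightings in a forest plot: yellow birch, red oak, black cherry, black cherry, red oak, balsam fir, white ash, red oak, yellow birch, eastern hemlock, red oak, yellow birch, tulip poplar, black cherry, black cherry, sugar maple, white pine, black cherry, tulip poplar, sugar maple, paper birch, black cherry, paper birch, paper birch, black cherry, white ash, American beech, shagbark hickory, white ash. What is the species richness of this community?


Total individuals logged = 29
Distinct species (count of individuals): yellow birch (3), red oak (4), black cherry (7), balsam fir (1), white ash (3), eastern hemlock (1), tulip poplar (2), sugar maple (2), white pine (1), paper birch (3), American beech (1), shagbark hickory (1)
Species richness = number of distinct species = 12

12
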